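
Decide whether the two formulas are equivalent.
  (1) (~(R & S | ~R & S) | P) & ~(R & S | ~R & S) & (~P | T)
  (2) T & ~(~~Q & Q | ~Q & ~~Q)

E1: (~(R & S | ~R & S) | P) & ~(R & S | ~R & S) & (~P | T)
    = ~(R & S | ~R & S) & (~P | T)
    = ~S & (~P | T)
E2: T & ~(~~Q & Q | ~Q & ~~Q)
    = T & ~~~Q
    = T & ~Q
These differ: at P=0, Q=1, R=0, S=0, T=0, E1 = 1 but E2 = 0.

No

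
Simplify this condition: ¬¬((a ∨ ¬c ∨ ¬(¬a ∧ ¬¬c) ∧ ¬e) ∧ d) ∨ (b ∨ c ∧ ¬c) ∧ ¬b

¬¬((a ∨ ¬c ∨ ¬(¬a ∧ ¬¬c) ∧ ¬e) ∧ d) ∨ (b ∨ c ∧ ¬c) ∧ ¬b
= (a ∨ ¬c ∨ ¬(¬a ∧ ¬¬c) ∧ ¬e) ∧ d ∨ (b ∨ c ∧ ¬c) ∧ ¬b   — double negation
= (a ∨ ¬c ∨ ¬(¬a ∧ ¬¬c) ∧ ¬e) ∧ d ∨ b ∧ ¬b   — complement / identity
= (a ∨ ¬c ∨ ¬(¬a ∧ ¬¬c) ∧ ¬e) ∧ d   — complement / identity
= (a ∨ ¬c ∨ (a ∨ ¬c) ∧ ¬e) ∧ d   — De Morgan
= (a ∨ ¬c) ∧ d   — absorption

(a ∨ ¬c) ∧ d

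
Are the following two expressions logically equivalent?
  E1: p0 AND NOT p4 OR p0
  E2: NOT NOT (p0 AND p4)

No

E1: p0 AND NOT p4 OR p0
    = p0   — absorption
E2: NOT NOT (p0 AND p4)
    = p0 AND p4   — double negation
These differ: at p0=1, p4=0, E1 = 1 but E2 = 0.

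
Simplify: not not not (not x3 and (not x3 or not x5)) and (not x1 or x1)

x3

not not not (not x3 and (not x3 or not x5)) and (not x1 or x1)
= not not not not x3 and (not x1 or x1)   (absorption)
= not not x3 and (not x1 or x1)   (double negation)
= not not x3   (complement / identity)
= x3   (double negation)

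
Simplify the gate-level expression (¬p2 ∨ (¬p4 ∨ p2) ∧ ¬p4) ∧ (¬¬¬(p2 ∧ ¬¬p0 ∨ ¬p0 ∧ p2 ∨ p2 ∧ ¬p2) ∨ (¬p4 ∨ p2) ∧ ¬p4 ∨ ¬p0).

¬p2 ∨ ¬p4

(¬p2 ∨ (¬p4 ∨ p2) ∧ ¬p4) ∧ (¬¬¬(p2 ∧ ¬¬p0 ∨ ¬p0 ∧ p2 ∨ p2 ∧ ¬p2) ∨ (¬p4 ∨ p2) ∧ ¬p4 ∨ ¬p0)
= (¬p2 ∨ (¬p4 ∨ p2) ∧ ¬p4) ∧ (¬¬¬(p2 ∧ ¬¬p0 ∨ ¬p0 ∧ p2) ∨ (¬p4 ∨ p2) ∧ ¬p4 ∨ ¬p0)   [complement / identity]
= (¬p2 ∨ (¬p4 ∨ p2) ∧ ¬p4) ∧ (¬¬¬(p2 ∧ p0 ∨ ¬p0 ∧ p2) ∨ (¬p4 ∨ p2) ∧ ¬p4 ∨ ¬p0)   [double negation]
= (¬p2 ∨ (¬p4 ∨ p2) ∧ ¬p4) ∧ (¬¬¬p2 ∨ (¬p4 ∨ p2) ∧ ¬p4 ∨ ¬p0)   [distribution]
= (¬p2 ∨ (¬p4 ∨ p2) ∧ ¬p4) ∧ (¬p2 ∨ (¬p4 ∨ p2) ∧ ¬p4 ∨ ¬p0)   [double negation]
= ¬p2 ∨ (¬p4 ∨ p2) ∧ ¬p4   [absorption]
= ¬p2 ∨ ¬p4   [absorption]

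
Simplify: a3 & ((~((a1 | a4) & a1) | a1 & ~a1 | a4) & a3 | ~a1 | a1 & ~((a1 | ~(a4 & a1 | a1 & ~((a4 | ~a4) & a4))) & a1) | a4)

a3 & ((~((a1 | a4) & a1) | a1 & ~a1 | a4) & a3 | ~a1 | a1 & ~((a1 | ~(a4 & a1 | a1 & ~((a4 | ~a4) & a4))) & a1) | a4)
= a3 & ((~((a1 | a4) & a1) | a1 & ~a1 | a4) & a3 | ~a1 | a1 & ~((a1 | ~(a4 & a1 | a1 & ~a4)) & a1) | a4)   (complement / identity)
= a3 & ((~a1 | a1 & ~a1 | a4) & a3 | ~a1 | a1 & ~((a1 | ~(a4 & a1 | a1 & ~a4)) & a1) | a4)   (absorption)
= a3 & ((~a1 | a1 & ~a1 | a4) & a3 | ~a1 | a1 & ~((a1 | ~a1) & a1) | a4)   (distribution)
= a3 & ((~a1 | a1 & ~a1 | a4) & a3 | ~a1 | a1 & ~a1 | a4)   (complement / identity)
= a3 & (~a1 | a1 & ~a1 | a4)   (absorption)
= a3 & (~a1 | a4)   (complement / identity)

a3 & (~a1 | a4)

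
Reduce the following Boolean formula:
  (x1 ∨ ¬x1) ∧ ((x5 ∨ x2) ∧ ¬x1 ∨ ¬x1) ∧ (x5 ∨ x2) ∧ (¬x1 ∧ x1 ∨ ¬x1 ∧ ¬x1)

(x1 ∨ ¬x1) ∧ ((x5 ∨ x2) ∧ ¬x1 ∨ ¬x1) ∧ (x5 ∨ x2) ∧ (¬x1 ∧ x1 ∨ ¬x1 ∧ ¬x1)
= ((x5 ∨ x2) ∧ ¬x1 ∨ ¬x1) ∧ (x5 ∨ x2) ∧ (¬x1 ∧ x1 ∨ ¬x1 ∧ ¬x1)
= ((x5 ∨ x2) ∧ ¬x1 ∨ ¬x1) ∧ (x5 ∨ x2) ∧ ¬x1
= (x5 ∨ x2) ∧ ¬x1

(x5 ∨ x2) ∧ ¬x1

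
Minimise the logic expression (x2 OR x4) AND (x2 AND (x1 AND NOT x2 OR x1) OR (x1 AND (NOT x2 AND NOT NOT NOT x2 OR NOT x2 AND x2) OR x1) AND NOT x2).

(x2 OR x4) AND x1

(x2 OR x4) AND (x2 AND (x1 AND NOT x2 OR x1) OR (x1 AND (NOT x2 AND NOT NOT NOT x2 OR NOT x2 AND x2) OR x1) AND NOT x2)
= (x2 OR x4) AND (x2 AND (x1 AND NOT x2 OR x1) OR (x1 AND (NOT x2 AND NOT x2 OR NOT x2 AND x2) OR x1) AND NOT x2)
= (x2 OR x4) AND (x2 AND (x1 AND NOT x2 OR x1) OR (x1 AND NOT x2 OR x1) AND NOT x2)
= (x2 OR x4) AND (x1 AND NOT x2 OR x1)
= (x2 OR x4) AND x1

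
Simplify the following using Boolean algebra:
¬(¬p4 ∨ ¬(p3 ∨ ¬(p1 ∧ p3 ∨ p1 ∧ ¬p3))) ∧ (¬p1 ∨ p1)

¬(¬p4 ∨ ¬(p3 ∨ ¬(p1 ∧ p3 ∨ p1 ∧ ¬p3))) ∧ (¬p1 ∨ p1)
= p4 ∧ (p3 ∨ ¬(p1 ∧ p3 ∨ p1 ∧ ¬p3)) ∧ (¬p1 ∨ p1)   — De Morgan
= p4 ∧ (p3 ∨ ¬(p1 ∧ p3 ∨ p1 ∧ ¬p3))   — complement / identity
= p4 ∧ (p3 ∨ ¬p1)   — distribution

p4 ∧ (p3 ∨ ¬p1)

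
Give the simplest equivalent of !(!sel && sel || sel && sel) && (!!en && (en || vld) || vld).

!(!sel && sel || sel && sel) && (!!en && (en || vld) || vld)
= !(!sel && sel || sel && sel) && (en && (en || vld) || vld)   (double negation)
= !(!sel && sel || sel && sel) && (en || vld)   (absorption)
= !sel && (en || vld)   (distribution)

!sel && (en || vld)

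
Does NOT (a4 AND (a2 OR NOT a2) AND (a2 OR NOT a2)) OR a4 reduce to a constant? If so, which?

yes, True

NOT (a4 AND (a2 OR NOT a2) AND (a2 OR NOT a2)) OR a4
= NOT (a4 AND (a2 OR NOT a2)) OR a4   (complement / identity)
= NOT a4 OR a4   (complement / identity)
= TRUE   (complement)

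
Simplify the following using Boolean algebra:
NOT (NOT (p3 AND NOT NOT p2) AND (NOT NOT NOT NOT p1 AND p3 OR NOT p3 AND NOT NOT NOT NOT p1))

NOT (NOT (p3 AND NOT NOT p2) AND (NOT NOT NOT NOT p1 AND p3 OR NOT p3 AND NOT NOT NOT NOT p1))
= NOT (NOT (p3 AND NOT NOT p2) AND NOT NOT NOT NOT p1)   [distribution]
= NOT (NOT (p3 AND p2) AND NOT NOT NOT NOT p1)   [double negation]
= NOT (NOT (p3 AND p2) AND NOT NOT p1)   [double negation]
= p3 AND p2 OR NOT p1   [De Morgan]

p3 AND p2 OR NOT p1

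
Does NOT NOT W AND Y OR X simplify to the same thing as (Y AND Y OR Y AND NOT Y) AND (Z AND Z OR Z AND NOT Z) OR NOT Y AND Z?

No

E1: NOT NOT W AND Y OR X
    = W AND Y OR X
E2: (Y AND Y OR Y AND NOT Y) AND (Z AND Z OR Z AND NOT Z) OR NOT Y AND Z
    = (Y AND Y OR Y AND NOT Y) AND Z OR NOT Y AND Z
    = Y AND Z OR NOT Y AND Z
    = Z
These differ: at W=1, X=0, Y=0, Z=1, E1 = 0 but E2 = 1.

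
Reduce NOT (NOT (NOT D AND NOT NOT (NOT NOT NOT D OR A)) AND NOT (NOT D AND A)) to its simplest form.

NOT (NOT (NOT D AND NOT NOT (NOT NOT NOT D OR A)) AND NOT (NOT D AND A))
= NOT (NOT (NOT D AND NOT NOT (NOT D OR A)) AND NOT (NOT D AND A))   [double negation]
= NOT (NOT (NOT D AND (NOT D OR A)) AND NOT (NOT D AND A))   [double negation]
= NOT D AND (NOT D OR A) OR NOT D AND A   [De Morgan]
= NOT D OR NOT D AND A   [absorption]
= NOT D   [absorption]

NOT D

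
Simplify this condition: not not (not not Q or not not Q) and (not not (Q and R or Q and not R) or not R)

Q

not not (not not Q or not not Q) and (not not (Q and R or Q and not R) or not R)
= (not not Q or not not Q) and (not not (Q and R or Q and not R) or not R)   — double negation
= (not not Q or not not Q) and (not not Q or not R)   — distribution
= not not Q and not R or not not Q   — distribution
= not not Q   — absorption
= Q   — double negation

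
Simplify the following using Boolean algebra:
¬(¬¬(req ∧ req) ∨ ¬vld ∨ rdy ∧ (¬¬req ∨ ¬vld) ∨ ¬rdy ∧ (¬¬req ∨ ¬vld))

¬req ∧ vld

¬(¬¬(req ∧ req) ∨ ¬vld ∨ rdy ∧ (¬¬req ∨ ¬vld) ∨ ¬rdy ∧ (¬¬req ∨ ¬vld))
= ¬(¬¬req ∨ ¬vld ∨ rdy ∧ (¬¬req ∨ ¬vld) ∨ ¬rdy ∧ (¬¬req ∨ ¬vld))   — idempotence
= ¬(¬¬req ∨ ¬vld ∨ ¬¬req ∨ ¬vld)   — distribution
= ¬(¬¬req ∨ ¬vld)   — idempotence
= ¬req ∧ vld   — De Morgan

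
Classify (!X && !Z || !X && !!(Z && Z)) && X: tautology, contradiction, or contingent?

(!X && !Z || !X && !!(Z && Z)) && X
= (!X && !Z || !X && Z && Z) && X   (double negation)
= (!X && !Z || !X && Z) && X   (idempotence)
= !X && X   (distribution)
= false   (complement)

contradiction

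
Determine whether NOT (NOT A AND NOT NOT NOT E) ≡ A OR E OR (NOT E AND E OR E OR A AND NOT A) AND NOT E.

E1: NOT (NOT A AND NOT NOT NOT E)
    = NOT (NOT A AND NOT E)
    = A OR E
E2: A OR E OR (NOT E AND E OR E OR A AND NOT A) AND NOT E
    = A OR E OR (E OR A AND NOT A) AND NOT E
    = A OR E OR E AND NOT E
    = A OR E
Both reduce to A OR E, so they are equivalent.

Yes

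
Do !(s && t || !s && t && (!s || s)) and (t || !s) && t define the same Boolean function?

No

E1: !(s && t || !s && t && (!s || s))
    = !(s && t || !s && t)   [complement / identity]
    = !((s || !s) && t)   [distribution]
    = !t   [complement / identity]
E2: (t || !s) && t
    = t   [absorption]
These differ: at s=0, t=0, E1 = 1 but E2 = 0.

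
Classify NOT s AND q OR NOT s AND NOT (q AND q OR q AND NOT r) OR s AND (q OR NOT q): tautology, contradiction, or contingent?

NOT s AND q OR NOT s AND NOT (q AND q OR q AND NOT r) OR s AND (q OR NOT q)
= NOT s AND q OR NOT s AND NOT ((q OR NOT r) AND q) OR s AND (q OR NOT q)   — distribution
= NOT s AND (q OR NOT ((q OR NOT r) AND q)) OR s AND (q OR NOT q)   — distribution
= NOT s AND (q OR NOT q) OR s AND (q OR NOT q)   — absorption
= q OR NOT q   — distribution
= TRUE   — complement

tautology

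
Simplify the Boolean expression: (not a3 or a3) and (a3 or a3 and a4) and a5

a3 and a5

(not a3 or a3) and (a3 or a3 and a4) and a5
= (a3 or a3 and a4) and a5   (complement / identity)
= a3 and a5   (absorption)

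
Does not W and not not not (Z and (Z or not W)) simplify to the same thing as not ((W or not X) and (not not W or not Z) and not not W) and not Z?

Yes

E1: not W and not not not (Z and (Z or not W))
    = not W and not not not Z   (absorption)
    = not W and not Z   (double negation)
E2: not ((W or not X) and (not not W or not Z) and not not W) and not Z
    = not ((W or not X) and not not W) and not Z   (absorption)
    = not ((W or not X) and W) and not Z   (double negation)
    = not W and not Z   (absorption)
Both reduce to not W and not Z, so they are equivalent.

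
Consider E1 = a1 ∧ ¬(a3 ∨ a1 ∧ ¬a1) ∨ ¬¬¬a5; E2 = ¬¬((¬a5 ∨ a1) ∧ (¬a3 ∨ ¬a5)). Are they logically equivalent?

E1: a1 ∧ ¬(a3 ∨ a1 ∧ ¬a1) ∨ ¬¬¬a5
    = a1 ∧ ¬a3 ∨ ¬¬¬a5   [complement / identity]
    = a1 ∧ ¬a3 ∨ ¬a5   [double negation]
E2: ¬¬((¬a5 ∨ a1) ∧ (¬a3 ∨ ¬a5))
    = ¬¬(a1 ∧ ¬a3 ∨ ¬a5)   [distribution]
    = a1 ∧ ¬a3 ∨ ¬a5   [double negation]
Both reduce to a1 ∧ ¬a3 ∨ ¬a5, so they are equivalent.

Yes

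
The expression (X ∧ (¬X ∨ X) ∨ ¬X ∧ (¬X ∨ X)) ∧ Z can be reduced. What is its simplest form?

Z

(X ∧ (¬X ∨ X) ∨ ¬X ∧ (¬X ∨ X)) ∧ Z
= (¬X ∨ X) ∧ Z   (distribution)
= Z   (complement / identity)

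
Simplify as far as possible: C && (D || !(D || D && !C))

C

C && (D || !(D || D && !C))
= C && (D || !D)   [absorption]
= C   [complement / identity]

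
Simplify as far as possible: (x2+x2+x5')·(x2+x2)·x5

(x2+x2+x5')·(x2+x2)·x5
= (x2+x2)·x5   — absorption
= x2·x5   — idempotence

x2·x5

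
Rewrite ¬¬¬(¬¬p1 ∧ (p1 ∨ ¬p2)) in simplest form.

¬¬¬(¬¬p1 ∧ (p1 ∨ ¬p2))
= ¬¬¬(p1 ∧ (p1 ∨ ¬p2))   (double negation)
= ¬¬¬p1   (absorption)
= ¬p1   (double negation)

¬p1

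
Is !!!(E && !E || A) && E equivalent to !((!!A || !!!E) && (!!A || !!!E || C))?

Yes

E1: !!!(E && !E || A) && E
    = !!!A && E   (complement / identity)
    = !A && E   (double negation)
E2: !((!!A || !!!E) && (!!A || !!!E || C))
    = !(!!A || !!!E)   (absorption)
    = !(!!A || !E)   (double negation)
    = !A && E   (De Morgan)
Both reduce to !A && E, so they are equivalent.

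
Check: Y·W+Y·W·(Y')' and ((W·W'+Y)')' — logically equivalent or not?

No

E1: Y·W+Y·W·(Y')'
    = Y·W+Y·W·Y
    = Y·(W+W·Y)
    = Y·W
E2: ((W·W'+Y)')'
    = (Y')'
    = Y
These differ: at W=0, Y=1, E1 = 0 but E2 = 1.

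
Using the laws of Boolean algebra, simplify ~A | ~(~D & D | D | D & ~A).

~A | ~D

~A | ~(~D & D | D | D & ~A)
= ~A | ~(~D & D | D)   [absorption]
= ~A | ~D   [complement / identity]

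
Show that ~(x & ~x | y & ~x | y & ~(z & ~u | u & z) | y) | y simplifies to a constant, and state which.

1

~(x & ~x | y & ~x | y & ~(z & ~u | u & z) | y) | y
= ~(y & ~x | y & ~(z & ~u | u & z) | y) | y   [complement / identity]
= ~(y & ~x | y & ~z | y) | y   [distribution]
= ~(y & ~x | y) | y   [absorption]
= ~y | y   [absorption]
= 1   [complement]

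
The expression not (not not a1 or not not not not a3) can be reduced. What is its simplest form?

not a1 and not a3

not (not not a1 or not not not not a3)
= not (not not a1 or not not a3)   [double negation]
= not a1 and not a3   [De Morgan]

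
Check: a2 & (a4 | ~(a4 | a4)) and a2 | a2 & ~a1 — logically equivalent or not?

E1: a2 & (a4 | ~(a4 | a4))
    = a2 & (a4 | ~a4)   (idempotence)
    = a2   (complement / identity)
E2: a2 | a2 & ~a1
    = a2   (absorption)
Both reduce to a2, so they are equivalent.

Yes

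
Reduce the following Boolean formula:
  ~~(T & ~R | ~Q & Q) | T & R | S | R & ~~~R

~~(T & ~R | ~Q & Q) | T & R | S | R & ~~~R
= ~~(T & ~R) | T & R | S | R & ~~~R   — complement / identity
= T & ~R | T & R | S | R & ~~~R   — double negation
= T | S | R & ~~~R   — distribution
= T | S | R & ~R   — double negation
= T | S   — complement / identity

T | S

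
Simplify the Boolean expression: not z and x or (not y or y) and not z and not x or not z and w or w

not z or w

not z and x or (not y or y) and not z and not x or not z and w or w
= not z and x or not z and not x or not z and w or w   [complement / identity]
= not z or not z and w or w   [distribution]
= not z or w   [absorption]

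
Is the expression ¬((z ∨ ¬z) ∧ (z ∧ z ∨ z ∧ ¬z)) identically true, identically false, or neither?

¬((z ∨ ¬z) ∧ (z ∧ z ∨ z ∧ ¬z))
= ¬((z ∨ ¬z) ∧ z)   [distribution]
= ¬z   [complement / identity]
This depends on z, so it is not a constant.

neither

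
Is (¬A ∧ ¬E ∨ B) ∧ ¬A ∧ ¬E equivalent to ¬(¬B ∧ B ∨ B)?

E1: (¬A ∧ ¬E ∨ B) ∧ ¬A ∧ ¬E
    = ¬A ∧ ¬E   — absorption
E2: ¬(¬B ∧ B ∨ B)
    = ¬B   — complement / identity
These differ: at A=0, B=0, E=1, E1 = 0 but E2 = 1.

No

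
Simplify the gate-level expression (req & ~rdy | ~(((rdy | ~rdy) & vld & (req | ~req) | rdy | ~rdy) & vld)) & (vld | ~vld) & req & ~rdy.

(req & ~rdy | ~(((rdy | ~rdy) & vld & (req | ~req) | rdy | ~rdy) & vld)) & (vld | ~vld) & req & ~rdy
= (req & ~rdy | ~(((rdy | ~rdy) & vld & (req | ~req) | rdy | ~rdy) & vld)) & req & ~rdy   — complement / identity
= (req & ~rdy | ~(((rdy | ~rdy) & vld | rdy | ~rdy) & vld)) & req & ~rdy   — complement / identity
= (req & ~rdy | ~((rdy | ~rdy) & vld)) & req & ~rdy   — absorption
= (req & ~rdy | ~vld) & req & ~rdy   — complement / identity
= req & ~rdy   — absorption

req & ~rdy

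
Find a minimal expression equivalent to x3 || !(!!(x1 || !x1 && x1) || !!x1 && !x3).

x3 || !x1

x3 || !(!!(x1 || !x1 && x1) || !!x1 && !x3)
= x3 || !(!!x1 || !!x1 && !x3)   — complement / identity
= x3 || !!!x1   — absorption
= x3 || !x1   — double negation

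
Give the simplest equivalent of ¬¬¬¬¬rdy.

¬rdy

¬¬¬¬¬rdy
= ¬¬¬rdy
= ¬rdy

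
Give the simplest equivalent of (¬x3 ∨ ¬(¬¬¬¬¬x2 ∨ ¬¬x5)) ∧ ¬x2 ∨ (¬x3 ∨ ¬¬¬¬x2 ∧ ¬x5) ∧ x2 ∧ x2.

(¬x3 ∨ ¬(¬¬¬¬¬x2 ∨ ¬¬x5)) ∧ ¬x2 ∨ (¬x3 ∨ ¬¬¬¬x2 ∧ ¬x5) ∧ x2 ∧ x2
= (¬x3 ∨ ¬(¬¬¬¬¬x2 ∨ ¬¬x5)) ∧ ¬x2 ∨ (¬x3 ∨ ¬¬¬¬x2 ∧ ¬x5) ∧ x2   — idempotence
= (¬x3 ∨ ¬¬¬¬x2 ∧ ¬x5) ∧ ¬x2 ∨ (¬x3 ∨ ¬¬¬¬x2 ∧ ¬x5) ∧ x2   — De Morgan
= ¬x3 ∨ ¬¬¬¬x2 ∧ ¬x5   — distribution
= ¬x3 ∨ ¬¬x2 ∧ ¬x5   — double negation
= ¬x3 ∨ x2 ∧ ¬x5   — double negation

¬x3 ∨ x2 ∧ ¬x5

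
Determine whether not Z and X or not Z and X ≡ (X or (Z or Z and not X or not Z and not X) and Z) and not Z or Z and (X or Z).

No

E1: not Z and X or not Z and X
    = (X or X) and not Z
    = X and not Z
E2: (X or (Z or Z and not X or not Z and not X) and Z) and not Z or Z and (X or Z)
    = (X or (Z or not X) and Z) and not Z or Z and (X or Z)
    = (X or Z) and not Z or Z and (X or Z)
    = X or Z
These differ: at X=0, Z=1, E1 = 0 but E2 = 1.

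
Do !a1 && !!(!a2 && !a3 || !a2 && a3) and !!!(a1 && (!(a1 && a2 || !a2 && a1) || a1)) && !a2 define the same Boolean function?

E1: !a1 && !!(!a2 && !a3 || !a2 && a3)
    = !a1 && !!!a2   (distribution)
    = !a1 && !a2   (double negation)
E2: !!!(a1 && (!(a1 && a2 || !a2 && a1) || a1)) && !a2
    = !!!(a1 && (!a1 || a1)) && !a2   (distribution)
    = !(a1 && (!a1 || a1)) && !a2   (double negation)
    = !a1 && !a2   (complement / identity)
Both reduce to !a1 && !a2, so they are equivalent.

Yes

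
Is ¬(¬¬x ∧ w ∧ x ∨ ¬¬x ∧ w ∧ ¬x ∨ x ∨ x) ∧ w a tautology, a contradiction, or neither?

¬(¬¬x ∧ w ∧ x ∨ ¬¬x ∧ w ∧ ¬x ∨ x ∨ x) ∧ w
= ¬(¬¬x ∧ w ∧ x ∨ ¬¬x ∧ w ∧ ¬x ∨ x) ∧ w
= ¬(¬¬x ∧ w ∨ x) ∧ w
= ¬(x ∧ w ∨ x) ∧ w
= ¬x ∧ w
This depends on w, x, so it is not a constant.

neither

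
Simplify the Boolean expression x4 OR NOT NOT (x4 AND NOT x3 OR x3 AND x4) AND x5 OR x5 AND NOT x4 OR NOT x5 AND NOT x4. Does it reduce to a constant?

TRUE

x4 OR NOT NOT (x4 AND NOT x3 OR x3 AND x4) AND x5 OR x5 AND NOT x4 OR NOT x5 AND NOT x4
= x4 OR (x4 AND NOT x3 OR x3 AND x4) AND x5 OR x5 AND NOT x4 OR NOT x5 AND NOT x4   (double negation)
= x4 OR x4 AND x5 OR x5 AND NOT x4 OR NOT x5 AND NOT x4   (distribution)
= x4 OR x5 AND NOT x4 OR NOT x5 AND NOT x4   (absorption)
= x4 OR NOT x4   (distribution)
= TRUE   (complement)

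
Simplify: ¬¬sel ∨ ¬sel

True

¬¬sel ∨ ¬sel
= sel ∨ ¬sel   [double negation]
= True   [complement]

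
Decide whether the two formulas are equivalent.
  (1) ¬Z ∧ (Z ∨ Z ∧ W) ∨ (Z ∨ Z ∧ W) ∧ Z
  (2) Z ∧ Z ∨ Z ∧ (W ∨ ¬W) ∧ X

E1: ¬Z ∧ (Z ∨ Z ∧ W) ∨ (Z ∨ Z ∧ W) ∧ Z
    = Z ∨ Z ∧ W   (distribution)
    = Z   (absorption)
E2: Z ∧ Z ∨ Z ∧ (W ∨ ¬W) ∧ X
    = Z ∨ Z ∧ (W ∨ ¬W) ∧ X   (idempotence)
    = Z ∨ Z ∧ X   (complement / identity)
    = Z   (absorption)
Both reduce to Z, so they are equivalent.

Yes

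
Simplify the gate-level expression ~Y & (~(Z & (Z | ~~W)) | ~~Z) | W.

~Y & (~(Z & (Z | ~~W)) | ~~Z) | W
= ~Y & (~(Z & (Z | W)) | ~~Z) | W   (double negation)
= ~Y & (~(Z & (Z | W)) | Z) | W   (double negation)
= ~Y & (~Z | Z) | W   (absorption)
= ~Y | W   (complement / identity)

~Y | W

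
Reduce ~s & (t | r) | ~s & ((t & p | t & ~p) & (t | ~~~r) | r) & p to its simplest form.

~s & (t | r) | ~s & ((t & p | t & ~p) & (t | ~~~r) | r) & p
= ~s & (t | r) | ~s & (t & (t | ~~~r) | r) & p   — distribution
= ~s & (t | r) | ~s & (t & (t | ~r) | r) & p   — double negation
= ~s & (t | r) | ~s & (t | r) & p   — absorption
= ~s & (t | r)   — absorption

~s & (t | r)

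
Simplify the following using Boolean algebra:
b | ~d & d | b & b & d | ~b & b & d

b

b | ~d & d | b & b & d | ~b & b & d
= b | b & b & d | ~b & b & d
= b | b & d
= b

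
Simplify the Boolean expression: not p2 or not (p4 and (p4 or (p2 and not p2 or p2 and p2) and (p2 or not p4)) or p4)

not p2 or not p4

not p2 or not (p4 and (p4 or (p2 and not p2 or p2 and p2) and (p2 or not p4)) or p4)
= not p2 or not (p4 and (p4 or p2 and (p2 or not p4)) or p4)   — distribution
= not p2 or not (p4 and (p4 or p2) or p4)   — absorption
= not p2 or not (p4 or p4)   — absorption
= not p2 or not p4   — idempotence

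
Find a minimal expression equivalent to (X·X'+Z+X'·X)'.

(X·X'+Z+X'·X)'
= (X·X'+Z)'   — complement / identity
= Z'   — complement / identity

Z'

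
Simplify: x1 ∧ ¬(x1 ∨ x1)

False

x1 ∧ ¬(x1 ∨ x1)
= x1 ∧ ¬x1   — idempotence
= False   — complement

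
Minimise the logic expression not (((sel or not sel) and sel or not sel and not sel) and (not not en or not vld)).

not en and vld

not (((sel or not sel) and sel or not sel and not sel) and (not not en or not vld))
= not ((sel or not sel and not sel) and (not not en or not vld))
= not ((sel or not sel) and (not not en or not vld))
= not (not not en or not vld)
= not en and vld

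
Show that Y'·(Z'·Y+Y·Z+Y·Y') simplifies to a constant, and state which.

Y'·(Z'·Y+Y·Z+Y·Y')
= Y'·(Y+Y·Y')
= Y'·Y
= 0

0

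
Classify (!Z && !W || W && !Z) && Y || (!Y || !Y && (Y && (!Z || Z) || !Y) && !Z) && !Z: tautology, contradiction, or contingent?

contingent

(!Z && !W || W && !Z) && Y || (!Y || !Y && (Y && (!Z || Z) || !Y) && !Z) && !Z
= !Z && Y || (!Y || !Y && (Y && (!Z || Z) || !Y) && !Z) && !Z
= !Z && Y || (!Y || !Y && (Y || !Y) && !Z) && !Z
= !Z && Y || (!Y || !Y && !Z) && !Z
= !Z && Y || !Y && !Z
= !Z
This depends on Z, so it is not a constant.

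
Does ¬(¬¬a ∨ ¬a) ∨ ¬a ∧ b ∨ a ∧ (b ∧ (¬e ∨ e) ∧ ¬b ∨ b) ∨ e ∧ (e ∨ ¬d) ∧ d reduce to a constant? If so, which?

¬(¬¬a ∨ ¬a) ∨ ¬a ∧ b ∨ a ∧ (b ∧ (¬e ∨ e) ∧ ¬b ∨ b) ∨ e ∧ (e ∨ ¬d) ∧ d
= ¬a ∧ a ∨ ¬a ∧ b ∨ a ∧ (b ∧ (¬e ∨ e) ∧ ¬b ∨ b) ∨ e ∧ (e ∨ ¬d) ∧ d
= ¬a ∧ b ∨ a ∧ (b ∧ (¬e ∨ e) ∧ ¬b ∨ b) ∨ e ∧ (e ∨ ¬d) ∧ d
= ¬a ∧ b ∨ a ∧ (b ∧ ¬b ∨ b) ∨ e ∧ (e ∨ ¬d) ∧ d
= ¬a ∧ b ∨ a ∧ b ∨ e ∧ (e ∨ ¬d) ∧ d
= ¬a ∧ b ∨ a ∧ b ∨ e ∧ d
= b ∨ e ∧ d
This depends on b, d, e, so it is not a constant.

no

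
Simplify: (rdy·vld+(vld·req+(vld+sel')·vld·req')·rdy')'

(rdy·vld+(vld·req+(vld+sel')·vld·req')·rdy')'
= (rdy·vld+(vld·req+vld·req')·rdy')'
= (rdy·vld+vld·rdy')'
= vld'

vld'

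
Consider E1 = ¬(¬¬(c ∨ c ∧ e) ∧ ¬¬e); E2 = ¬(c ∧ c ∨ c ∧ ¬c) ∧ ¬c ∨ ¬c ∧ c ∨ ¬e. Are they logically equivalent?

Yes

E1: ¬(¬¬(c ∨ c ∧ e) ∧ ¬¬e)
    = ¬(¬¬c ∧ ¬¬e)   — absorption
    = ¬c ∨ ¬e   — De Morgan
E2: ¬(c ∧ c ∨ c ∧ ¬c) ∧ ¬c ∨ ¬c ∧ c ∨ ¬e
    = ¬c ∧ ¬c ∨ ¬c ∧ c ∨ ¬e   — distribution
    = ¬c ∨ ¬e   — distribution
Both reduce to ¬c ∨ ¬e, so they are equivalent.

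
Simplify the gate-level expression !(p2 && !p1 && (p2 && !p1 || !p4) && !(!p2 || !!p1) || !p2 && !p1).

!(p2 && !p1 && (p2 && !p1 || !p4) && !(!p2 || !!p1) || !p2 && !p1)
= !(p2 && !p1 && (p2 && !p1 || !p4) && p2 && !p1 || !p2 && !p1)   — De Morgan
= !(p2 && !p1 && p2 && !p1 || !p2 && !p1)   — absorption
= !(p2 && !p1 || !p2 && !p1)   — idempotence
= !!p1   — distribution
= p1   — double negation

p1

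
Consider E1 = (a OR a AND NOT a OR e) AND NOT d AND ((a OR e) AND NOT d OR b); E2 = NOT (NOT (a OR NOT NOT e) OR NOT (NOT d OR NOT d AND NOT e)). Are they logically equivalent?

E1: (a OR a AND NOT a OR e) AND NOT d AND ((a OR e) AND NOT d OR b)
    = (a OR e) AND NOT d AND ((a OR e) AND NOT d OR b)   [complement / identity]
    = (a OR e) AND NOT d   [absorption]
E2: NOT (NOT (a OR NOT NOT e) OR NOT (NOT d OR NOT d AND NOT e))
    = NOT (NOT (a OR NOT NOT e) OR NOT NOT d)   [absorption]
    = (a OR NOT NOT e) AND NOT d   [De Morgan]
    = (a OR e) AND NOT d   [double negation]
Both reduce to (a OR e) AND NOT d, so they are equivalent.

Yes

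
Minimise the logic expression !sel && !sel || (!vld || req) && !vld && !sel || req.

!sel && !sel || (!vld || req) && !vld && !sel || req
= !sel && (!sel || (!vld || req) && !vld) || req   [distribution]
= !sel && (!sel || !vld) || req   [absorption]
= !sel || req   [absorption]

!sel || req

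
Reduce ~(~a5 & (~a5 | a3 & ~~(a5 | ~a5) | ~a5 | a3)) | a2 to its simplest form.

a5 | a2

~(~a5 & (~a5 | a3 & ~~(a5 | ~a5) | ~a5 | a3)) | a2
= ~(~a5 & (~a5 | a3 & (a5 | ~a5) | ~a5 | a3)) | a2   [double negation]
= ~(~a5 & (~a5 | a3 | ~a5 | a3)) | a2   [complement / identity]
= ~(~a5 & (~a5 | a3)) | a2   [idempotence]
= ~~a5 | a2   [absorption]
= a5 | a2   [double negation]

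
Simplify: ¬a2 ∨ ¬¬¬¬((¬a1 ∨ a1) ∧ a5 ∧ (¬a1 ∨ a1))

¬a2 ∨ ¬¬¬¬((¬a1 ∨ a1) ∧ a5 ∧ (¬a1 ∨ a1))
= ¬a2 ∨ ¬¬¬¬((¬a1 ∨ a1) ∧ a5)   — complement / identity
= ¬a2 ∨ ¬¬((¬a1 ∨ a1) ∧ a5)   — double negation
= ¬a2 ∨ ¬¬a5   — complement / identity
= ¬a2 ∨ a5   — double negation

¬a2 ∨ a5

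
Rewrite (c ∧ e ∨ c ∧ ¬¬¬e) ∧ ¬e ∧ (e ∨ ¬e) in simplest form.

c ∧ ¬e

(c ∧ e ∨ c ∧ ¬¬¬e) ∧ ¬e ∧ (e ∨ ¬e)
= (c ∧ e ∨ c ∧ ¬e) ∧ ¬e ∧ (e ∨ ¬e)   [double negation]
= c ∧ ¬e ∧ (e ∨ ¬e)   [distribution]
= c ∧ ¬e   [complement / identity]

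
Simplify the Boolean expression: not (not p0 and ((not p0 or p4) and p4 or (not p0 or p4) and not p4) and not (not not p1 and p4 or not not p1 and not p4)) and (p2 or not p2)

not (not p0 and ((not p0 or p4) and p4 or (not p0 or p4) and not p4) and not (not not p1 and p4 or not not p1 and not p4)) and (p2 or not p2)
= not (not p0 and ((not p0 or p4) and p4 or (not p0 or p4) and not p4) and not (not not p1 and p4 or not not p1 and not p4))
= not (not p0 and ((not p0 or p4) and p4 or (not p0 or p4) and not p4) and not not not p1)
= not (not p0 and (not p0 or p4) and not not not p1)
= not (not p0 and not not not p1)
= p0 or not not p1
= p0 or p1

p0 or p1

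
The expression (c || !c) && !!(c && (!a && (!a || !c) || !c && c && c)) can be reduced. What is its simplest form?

c && !a

(c || !c) && !!(c && (!a && (!a || !c) || !c && c && c))
= !!(c && (!a && (!a || !c) || !c && c && c))   — complement / identity
= !!(c && (!a || !c && c && c))   — absorption
= !!(c && (!a || !c && c))   — idempotence
= !!(c && !a)   — complement / identity
= c && !a   — double negation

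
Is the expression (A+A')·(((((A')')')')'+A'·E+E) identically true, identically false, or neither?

neither

(A+A')·(((((A')')')')'+A'·E+E)
= ((((A')')')')'+A'·E+E   [complement / identity]
= ((A')')'+A'·E+E   [double negation]
= A'+A'·E+E   [double negation]
= A'+E   [absorption]
This depends on A, E, so it is not a constant.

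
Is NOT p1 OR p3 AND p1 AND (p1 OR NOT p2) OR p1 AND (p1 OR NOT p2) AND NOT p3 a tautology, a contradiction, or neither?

tautology

NOT p1 OR p3 AND p1 AND (p1 OR NOT p2) OR p1 AND (p1 OR NOT p2) AND NOT p3
= NOT p1 OR p1 AND (p1 OR NOT p2)   [distribution]
= NOT p1 OR p1   [absorption]
= TRUE   [complement]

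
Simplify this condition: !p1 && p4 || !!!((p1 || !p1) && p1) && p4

!p1 && p4

!p1 && p4 || !!!((p1 || !p1) && p1) && p4
= !p1 && p4 || !((p1 || !p1) && p1) && p4
= !p1 && p4 || !p1 && p4
= !p1 && p4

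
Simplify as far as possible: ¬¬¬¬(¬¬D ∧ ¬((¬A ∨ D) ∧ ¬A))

D ∧ A

¬¬¬¬(¬¬D ∧ ¬((¬A ∨ D) ∧ ¬A))
= ¬¬(¬¬D ∧ ¬((¬A ∨ D) ∧ ¬A))   (double negation)
= ¬¬(¬¬D ∧ ¬¬A)   (absorption)
= ¬(¬D ∨ ¬A)   (De Morgan)
= D ∧ A   (De Morgan)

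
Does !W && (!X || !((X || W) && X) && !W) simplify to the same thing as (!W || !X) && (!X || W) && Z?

No

E1: !W && (!X || !((X || W) && X) && !W)
    = !W && (!X || !X && !W)   — absorption
    = !W && !X   — absorption
E2: (!W || !X) && (!X || W) && Z
    = (!X || !W && W) && Z   — distribution
    = !X && Z   — complement / identity
These differ: at W=0, X=0, Z=0, E1 = 1 but E2 = 0.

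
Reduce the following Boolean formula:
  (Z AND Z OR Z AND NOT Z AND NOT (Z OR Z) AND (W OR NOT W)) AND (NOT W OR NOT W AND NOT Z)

(Z AND Z OR Z AND NOT Z AND NOT (Z OR Z) AND (W OR NOT W)) AND (NOT W OR NOT W AND NOT Z)
= (Z AND Z OR Z AND NOT Z AND NOT (Z OR Z)) AND (NOT W OR NOT W AND NOT Z)   (complement / identity)
= (Z AND Z OR Z AND NOT Z AND NOT Z) AND (NOT W OR NOT W AND NOT Z)   (idempotence)
= (Z AND Z OR Z AND NOT Z) AND (NOT W OR NOT W AND NOT Z)   (idempotence)
= Z AND (NOT W OR NOT W AND NOT Z)   (distribution)
= Z AND NOT W   (absorption)

Z AND NOT W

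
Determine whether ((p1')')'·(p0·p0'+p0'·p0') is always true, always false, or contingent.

contingent

((p1')')'·(p0·p0'+p0'·p0')
= ((p1')')'·p0'   [distribution]
= p1'·p0'   [double negation]
This depends on p0, p1, so it is not a constant.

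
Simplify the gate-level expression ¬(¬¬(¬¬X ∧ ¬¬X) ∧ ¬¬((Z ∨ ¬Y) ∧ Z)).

¬(¬¬(¬¬X ∧ ¬¬X) ∧ ¬¬((Z ∨ ¬Y) ∧ Z))
= ¬(¬¬¬¬X ∧ ¬¬((Z ∨ ¬Y) ∧ Z))   — idempotence
= ¬(¬¬X ∧ ¬¬((Z ∨ ¬Y) ∧ Z))   — double negation
= ¬X ∨ ¬((Z ∨ ¬Y) ∧ Z)   — De Morgan
= ¬X ∨ ¬Z   — absorption

¬X ∨ ¬Z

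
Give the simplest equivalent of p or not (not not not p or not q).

p or not (not not not p or not q)
= p or not (not p or not q)
= p or p and q
= p

p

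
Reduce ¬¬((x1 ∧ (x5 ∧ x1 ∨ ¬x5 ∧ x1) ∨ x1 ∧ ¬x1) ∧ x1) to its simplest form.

¬¬((x1 ∧ (x5 ∧ x1 ∨ ¬x5 ∧ x1) ∨ x1 ∧ ¬x1) ∧ x1)
= ¬¬((x1 ∧ x1 ∨ x1 ∧ ¬x1) ∧ x1)   [distribution]
= ¬¬(x1 ∧ x1)   [distribution]
= ¬¬x1   [idempotence]
= x1   [double negation]

x1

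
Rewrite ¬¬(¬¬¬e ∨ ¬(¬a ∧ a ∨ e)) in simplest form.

¬¬(¬¬¬e ∨ ¬(¬a ∧ a ∨ e))
= ¬¬(¬¬¬e ∨ ¬e)   [complement / identity]
= ¬¬(¬e ∨ ¬e)   [double negation]
= ¬(e ∧ e)   [De Morgan]
= ¬e   [idempotence]

¬e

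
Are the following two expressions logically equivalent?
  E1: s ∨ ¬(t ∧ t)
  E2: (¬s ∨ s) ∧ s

E1: s ∨ ¬(t ∧ t)
    = s ∨ ¬t   (idempotence)
E2: (¬s ∨ s) ∧ s
    = s   (complement / identity)
These differ: at s=0, t=0, E1 = 1 but E2 = 0.

No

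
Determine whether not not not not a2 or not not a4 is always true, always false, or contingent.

contingent

not not not not a2 or not not a4
= not not a2 or not not a4   — double negation
= a2 or not not a4   — double negation
= a2 or a4   — double negation
This depends on a2, a4, so it is not a constant.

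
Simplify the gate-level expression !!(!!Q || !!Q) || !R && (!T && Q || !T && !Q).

!!(!!Q || !!Q) || !R && (!T && Q || !T && !Q)
= !(!Q && !Q) || !R && (!T && Q || !T && !Q)
= !!Q || !R && (!T && Q || !T && !Q)
= !!Q || !R && !T
= Q || !R && !T

Q || !R && !T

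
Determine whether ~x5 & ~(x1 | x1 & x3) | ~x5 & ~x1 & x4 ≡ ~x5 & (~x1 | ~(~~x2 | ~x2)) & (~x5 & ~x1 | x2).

E1: ~x5 & ~(x1 | x1 & x3) | ~x5 & ~x1 & x4
    = ~x5 & ~x1 | ~x5 & ~x1 & x4   — absorption
    = ~x5 & ~x1   — absorption
E2: ~x5 & (~x1 | ~(~~x2 | ~x2)) & (~x5 & ~x1 | x2)
    = ~x5 & (~x1 | ~x2 & x2) & (~x5 & ~x1 | x2)   — De Morgan
    = ~x5 & ~x1 & (~x5 & ~x1 | x2)   — complement / identity
    = ~x5 & ~x1   — absorption
Both reduce to ~x5 & ~x1, so they are equivalent.

Yes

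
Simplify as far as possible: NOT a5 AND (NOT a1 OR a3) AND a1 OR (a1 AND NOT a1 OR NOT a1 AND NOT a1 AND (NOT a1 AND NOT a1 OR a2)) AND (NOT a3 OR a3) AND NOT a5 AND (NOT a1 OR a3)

NOT a5 AND (NOT a1 OR a3)

NOT a5 AND (NOT a1 OR a3) AND a1 OR (a1 AND NOT a1 OR NOT a1 AND NOT a1 AND (NOT a1 AND NOT a1 OR a2)) AND (NOT a3 OR a3) AND NOT a5 AND (NOT a1 OR a3)
= NOT a5 AND (NOT a1 OR a3) AND a1 OR (a1 AND NOT a1 OR NOT a1 AND NOT a1 AND (NOT a1 AND NOT a1 OR a2)) AND NOT a5 AND (NOT a1 OR a3)   (complement / identity)
= NOT a5 AND (NOT a1 OR a3) AND a1 OR (a1 AND NOT a1 OR NOT a1 AND NOT a1) AND NOT a5 AND (NOT a1 OR a3)   (absorption)
= NOT a5 AND (NOT a1 OR a3) AND a1 OR NOT a1 AND NOT a5 AND (NOT a1 OR a3)   (distribution)
= NOT a5 AND (NOT a1 OR a3)   (distribution)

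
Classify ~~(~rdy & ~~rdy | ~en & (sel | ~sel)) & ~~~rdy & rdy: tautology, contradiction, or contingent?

~~(~rdy & ~~rdy | ~en & (sel | ~sel)) & ~~~rdy & rdy
= ~~(~rdy & ~~rdy | ~en) & ~~~rdy & rdy
= ~~(~rdy & rdy | ~en) & ~~~rdy & rdy
= (~rdy & rdy | ~en) & ~~~rdy & rdy
= (~rdy & rdy | ~en) & ~rdy & rdy
= ~rdy & rdy
= 0

contradiction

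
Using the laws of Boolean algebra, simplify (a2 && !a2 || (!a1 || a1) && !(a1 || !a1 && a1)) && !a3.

(a2 && !a2 || (!a1 || a1) && !(a1 || !a1 && a1)) && !a3
= (!a1 || a1) && !(a1 || !a1 && a1) && !a3   [complement / identity]
= !(a1 || !a1 && a1) && !a3   [complement / identity]
= !a1 && !a3   [complement / identity]

!a1 && !a3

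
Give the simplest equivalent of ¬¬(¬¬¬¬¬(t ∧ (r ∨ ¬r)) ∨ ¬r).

¬¬(¬¬¬¬¬(t ∧ (r ∨ ¬r)) ∨ ¬r)
= ¬¬(¬¬¬(t ∧ (r ∨ ¬r)) ∨ ¬r)   [double negation]
= ¬¬(¬¬¬t ∨ ¬r)   [complement / identity]
= ¬¬¬t ∨ ¬r   [double negation]
= ¬t ∨ ¬r   [double negation]

¬t ∨ ¬r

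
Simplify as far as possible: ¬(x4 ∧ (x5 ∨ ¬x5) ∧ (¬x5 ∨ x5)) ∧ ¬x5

¬x4 ∧ ¬x5

¬(x4 ∧ (x5 ∨ ¬x5) ∧ (¬x5 ∨ x5)) ∧ ¬x5
= ¬(x4 ∧ (¬x5 ∨ x5)) ∧ ¬x5   [complement / identity]
= ¬x4 ∧ ¬x5   [complement / identity]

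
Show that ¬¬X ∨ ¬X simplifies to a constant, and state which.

True

¬¬X ∨ ¬X
= X ∨ ¬X   — double negation
= True   — complement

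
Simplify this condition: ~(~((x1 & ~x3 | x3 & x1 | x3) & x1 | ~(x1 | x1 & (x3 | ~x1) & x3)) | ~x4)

x4

~(~((x1 & ~x3 | x3 & x1 | x3) & x1 | ~(x1 | x1 & (x3 | ~x1) & x3)) | ~x4)
= ~(~((x1 | x3) & x1 | ~(x1 | x1 & (x3 | ~x1) & x3)) | ~x4)   [distribution]
= ~(~(x1 | ~(x1 | x1 & (x3 | ~x1) & x3)) | ~x4)   [absorption]
= ~(~(x1 | ~(x1 | x1 & x3)) | ~x4)   [absorption]
= (x1 | ~(x1 | x1 & x3)) & x4   [De Morgan]
= (x1 | ~x1) & x4   [absorption]
= x4   [complement / identity]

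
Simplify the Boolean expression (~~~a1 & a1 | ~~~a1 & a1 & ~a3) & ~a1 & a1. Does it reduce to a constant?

(~~~a1 & a1 | ~~~a1 & a1 & ~a3) & ~a1 & a1
= ~~~a1 & a1 & ~a1 & a1
= ~a1 & a1 & ~a1 & a1
= ~a1 & a1
= 0

0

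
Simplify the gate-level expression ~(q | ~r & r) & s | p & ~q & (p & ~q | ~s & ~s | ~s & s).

~q & (s | p)

~(q | ~r & r) & s | p & ~q & (p & ~q | ~s & ~s | ~s & s)
= ~(q | ~r & r) & s | p & ~q & (p & ~q | ~s)
= ~q & s | p & ~q & (p & ~q | ~s)
= ~q & s | p & ~q
= ~q & (s | p)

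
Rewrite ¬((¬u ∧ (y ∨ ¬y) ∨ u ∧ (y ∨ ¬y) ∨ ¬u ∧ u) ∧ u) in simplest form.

¬u

¬((¬u ∧ (y ∨ ¬y) ∨ u ∧ (y ∨ ¬y) ∨ ¬u ∧ u) ∧ u)
= ¬((¬u ∧ (y ∨ ¬y) ∨ u ∧ (y ∨ ¬y)) ∧ u)
= ¬((y ∨ ¬y) ∧ u)
= ¬u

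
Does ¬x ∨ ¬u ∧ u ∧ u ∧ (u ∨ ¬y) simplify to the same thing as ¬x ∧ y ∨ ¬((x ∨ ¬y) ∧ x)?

Yes

E1: ¬x ∨ ¬u ∧ u ∧ u ∧ (u ∨ ¬y)
    = ¬x ∨ ¬u ∧ u ∧ u
    = ¬x ∨ ¬u ∧ u
    = ¬x
E2: ¬x ∧ y ∨ ¬((x ∨ ¬y) ∧ x)
    = ¬x ∧ y ∨ ¬x
    = ¬x
Both reduce to ¬x, so they are equivalent.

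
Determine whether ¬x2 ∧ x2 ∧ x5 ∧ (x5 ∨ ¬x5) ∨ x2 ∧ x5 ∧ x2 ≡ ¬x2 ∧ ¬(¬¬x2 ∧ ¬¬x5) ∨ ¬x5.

No

E1: ¬x2 ∧ x2 ∧ x5 ∧ (x5 ∨ ¬x5) ∨ x2 ∧ x5 ∧ x2
    = ¬x2 ∧ x2 ∧ x5 ∨ x2 ∧ x5 ∧ x2   (complement / identity)
    = x2 ∧ x5   (distribution)
E2: ¬x2 ∧ ¬(¬¬x2 ∧ ¬¬x5) ∨ ¬x5
    = ¬x2 ∧ (¬x2 ∨ ¬x5) ∨ ¬x5   (De Morgan)
    = ¬x2 ∨ ¬x5   (absorption)
These differ: at x2=0, x5=0, E1 = 0 but E2 = 1.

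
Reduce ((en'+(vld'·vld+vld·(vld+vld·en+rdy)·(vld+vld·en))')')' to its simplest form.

((en'+(vld'·vld+vld·(vld+vld·en+rdy)·(vld+vld·en))')')'
= ((en'+(vld'·vld+vld·(vld+vld·en))')')'   (absorption)
= en'+(vld'·vld+vld·(vld+vld·en))'   (double negation)
= en'+(vld'·vld+vld·vld)'   (absorption)
= en'+vld'   (distribution)

en'+vld'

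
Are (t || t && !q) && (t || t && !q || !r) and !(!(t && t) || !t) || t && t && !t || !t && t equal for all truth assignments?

E1: (t || t && !q) && (t || t && !q || !r)
    = t || t && !q   — absorption
    = t   — absorption
E2: !(!(t && t) || !t) || t && t && !t || !t && t
    = t && t && t || t && t && !t || !t && t   — De Morgan
    = t && t || !t && t   — distribution
    = t   — distribution
Both reduce to t, so they are equivalent.

Yes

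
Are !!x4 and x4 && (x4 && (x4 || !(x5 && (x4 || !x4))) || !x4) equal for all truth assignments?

E1: !!x4
    = x4   — double negation
E2: x4 && (x4 && (x4 || !(x5 && (x4 || !x4))) || !x4)
    = x4 && (x4 && (x4 || !x5) || !x4)   — complement / identity
    = x4 && (x4 || !x4)   — absorption
    = x4   — complement / identity
Both reduce to x4, so they are equivalent.

Yes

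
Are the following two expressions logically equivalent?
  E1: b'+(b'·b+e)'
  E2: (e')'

E1: b'+(b'·b+e)'
    = b'+e'   (complement / identity)
E2: (e')'
    = e   (double negation)
These differ: at b=1, e=0, E1 = 1 but E2 = 0.

No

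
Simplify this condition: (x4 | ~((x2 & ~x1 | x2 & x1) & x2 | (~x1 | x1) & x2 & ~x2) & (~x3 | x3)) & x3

(x4 | ~((x2 & ~x1 | x2 & x1) & x2 | (~x1 | x1) & x2 & ~x2) & (~x3 | x3)) & x3
= (x4 | ~((~x1 | x1) & x2 & x2 | (~x1 | x1) & x2 & ~x2) & (~x3 | x3)) & x3   — distribution
= (x4 | ~((~x1 | x1) & x2) & (~x3 | x3)) & x3   — distribution
= (x4 | ~x2 & (~x3 | x3)) & x3   — complement / identity
= (x4 | ~x2) & x3   — complement / identity

(x4 | ~x2) & x3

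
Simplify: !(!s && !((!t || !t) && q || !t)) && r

!(!s && !((!t || !t) && q || !t)) && r
= (s || (!t || !t) && q || !t) && r   [De Morgan]
= (s || !t && q || !t) && r   [idempotence]
= (s || !t) && r   [absorption]

(s || !t) && r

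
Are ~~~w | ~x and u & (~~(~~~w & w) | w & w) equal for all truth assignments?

E1: ~~~w | ~x
    = ~w | ~x   — double negation
E2: u & (~~(~~~w & w) | w & w)
    = u & (~~(~w & w) | w & w)   — double negation
    = u & (~w & w | w & w)   — double negation
    = u & w   — distribution
These differ: at u=0, w=0, x=0, E1 = 1 but E2 = 0.

No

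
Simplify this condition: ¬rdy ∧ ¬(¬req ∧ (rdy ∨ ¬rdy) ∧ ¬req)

¬rdy ∧ ¬(¬req ∧ (rdy ∨ ¬rdy) ∧ ¬req)
= ¬rdy ∧ ¬(¬req ∧ ¬req)   (complement / identity)
= ¬rdy ∧ (req ∨ req)   (De Morgan)
= ¬rdy ∧ req   (idempotence)

¬rdy ∧ req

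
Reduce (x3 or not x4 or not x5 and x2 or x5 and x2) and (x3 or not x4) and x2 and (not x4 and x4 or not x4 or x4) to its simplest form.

(x3 or not x4) and x2

(x3 or not x4 or not x5 and x2 or x5 and x2) and (x3 or not x4) and x2 and (not x4 and x4 or not x4 or x4)
= (x3 or not x4 or not x5 and x2 or x5 and x2) and (x3 or not x4) and x2 and (not x4 or x4)   [complement / identity]
= (x3 or not x4 or x2) and (x3 or not x4) and x2 and (not x4 or x4)   [distribution]
= (x3 or not x4) and x2 and (not x4 or x4)   [absorption]
= (x3 or not x4) and x2   [complement / identity]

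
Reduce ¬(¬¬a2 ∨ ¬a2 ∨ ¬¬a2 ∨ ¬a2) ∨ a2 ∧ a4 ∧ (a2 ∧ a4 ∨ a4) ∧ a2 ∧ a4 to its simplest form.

¬(¬¬a2 ∨ ¬a2 ∨ ¬¬a2 ∨ ¬a2) ∨ a2 ∧ a4 ∧ (a2 ∧ a4 ∨ a4) ∧ a2 ∧ a4
= ¬(¬¬a2 ∨ ¬a2 ∨ ¬¬a2 ∨ ¬a2) ∨ a2 ∧ a4 ∧ a2 ∧ a4   (absorption)
= ¬(¬¬a2 ∨ ¬a2) ∨ a2 ∧ a4 ∧ a2 ∧ a4   (idempotence)
= ¬(¬¬a2 ∨ ¬a2) ∨ a2 ∧ a4   (idempotence)
= ¬a2 ∧ a2 ∨ a2 ∧ a4   (De Morgan)
= a2 ∧ a4   (complement / identity)

a2 ∧ a4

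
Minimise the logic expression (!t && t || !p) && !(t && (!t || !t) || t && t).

(!t && t || !p) && !(t && (!t || !t) || t && t)
= !p && !(t && (!t || !t) || t && t)
= !p && !(t && !t || t && t)
= !p && !t

!p && !t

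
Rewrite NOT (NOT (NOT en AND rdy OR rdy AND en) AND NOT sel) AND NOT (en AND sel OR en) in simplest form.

(rdy OR sel) AND NOT en

NOT (NOT (NOT en AND rdy OR rdy AND en) AND NOT sel) AND NOT (en AND sel OR en)
= (NOT en AND rdy OR rdy AND en OR sel) AND NOT (en AND sel OR en)   (De Morgan)
= (rdy OR sel) AND NOT (en AND sel OR en)   (distribution)
= (rdy OR sel) AND NOT en   (absorption)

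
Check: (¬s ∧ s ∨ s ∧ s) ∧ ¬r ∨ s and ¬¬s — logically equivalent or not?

E1: (¬s ∧ s ∨ s ∧ s) ∧ ¬r ∨ s
    = s ∧ ¬r ∨ s   [distribution]
    = s   [absorption]
E2: ¬¬s
    = s   [double negation]
Both reduce to s, so they are equivalent.

Yes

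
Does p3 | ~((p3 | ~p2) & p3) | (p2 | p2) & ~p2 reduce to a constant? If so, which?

yes, True

p3 | ~((p3 | ~p2) & p3) | (p2 | p2) & ~p2
= p3 | ~p3 | (p2 | p2) & ~p2
= p3 | ~p3 | p2 & ~p2
= p3 | ~p3
= 1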